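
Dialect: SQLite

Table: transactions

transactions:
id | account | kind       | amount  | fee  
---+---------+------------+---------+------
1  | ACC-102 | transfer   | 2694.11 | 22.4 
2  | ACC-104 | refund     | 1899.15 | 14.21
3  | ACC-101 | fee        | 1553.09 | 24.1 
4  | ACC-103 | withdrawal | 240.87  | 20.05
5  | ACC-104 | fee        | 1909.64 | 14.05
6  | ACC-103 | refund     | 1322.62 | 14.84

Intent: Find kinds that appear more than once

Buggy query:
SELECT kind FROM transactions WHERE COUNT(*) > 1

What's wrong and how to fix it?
Bug: COUNT(*) is an aggregate and cannot be used in WHERE

Fix: Group first, then use HAVING for the count condition

Corrected query:
SELECT kind FROM transactions GROUP BY kind HAVING COUNT(*) > 1

Result:
kind  
------
fee   
refund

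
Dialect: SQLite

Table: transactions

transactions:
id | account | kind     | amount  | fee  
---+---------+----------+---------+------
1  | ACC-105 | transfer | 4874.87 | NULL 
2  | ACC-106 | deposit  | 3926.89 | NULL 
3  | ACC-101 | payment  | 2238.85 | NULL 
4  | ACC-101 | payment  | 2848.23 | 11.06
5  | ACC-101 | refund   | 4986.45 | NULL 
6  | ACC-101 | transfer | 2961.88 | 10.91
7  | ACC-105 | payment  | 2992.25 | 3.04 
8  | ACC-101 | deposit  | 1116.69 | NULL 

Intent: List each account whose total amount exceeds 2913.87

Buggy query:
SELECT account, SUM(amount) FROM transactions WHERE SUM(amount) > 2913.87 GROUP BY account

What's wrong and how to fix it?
Bug: WHERE runs before GROUP BY, so aggregates aren't available there

Fix: Move the aggregate condition to a HAVING clause

Corrected query:
SELECT account, SUM(amount) FROM transactions GROUP BY account HAVING SUM(amount) > 2913.87

Result:
account | SUM(amount)
--------+------------
ACC-101 | 14152.1    
ACC-105 | 7867.12    
ACC-106 | 3926.89    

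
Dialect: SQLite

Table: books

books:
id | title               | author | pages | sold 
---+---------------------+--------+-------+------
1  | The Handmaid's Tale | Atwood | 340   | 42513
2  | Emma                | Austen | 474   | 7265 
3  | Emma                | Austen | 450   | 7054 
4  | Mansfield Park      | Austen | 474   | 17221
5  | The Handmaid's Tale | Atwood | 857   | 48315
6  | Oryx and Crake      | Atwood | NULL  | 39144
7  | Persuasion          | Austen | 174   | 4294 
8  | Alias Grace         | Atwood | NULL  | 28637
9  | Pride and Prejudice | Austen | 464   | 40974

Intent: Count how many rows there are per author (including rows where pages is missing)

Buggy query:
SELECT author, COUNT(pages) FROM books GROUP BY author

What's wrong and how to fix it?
Bug: COUNT(column) counts non-NULL values only; rows with NULL pages aren't counted

Fix: Use COUNT(*) to count all rows regardless of NULL

Corrected query:
SELECT author, COUNT(*) FROM books GROUP BY author

Result:
author | COUNT(*)
-------+---------
Atwood | 4       
Austen | 5       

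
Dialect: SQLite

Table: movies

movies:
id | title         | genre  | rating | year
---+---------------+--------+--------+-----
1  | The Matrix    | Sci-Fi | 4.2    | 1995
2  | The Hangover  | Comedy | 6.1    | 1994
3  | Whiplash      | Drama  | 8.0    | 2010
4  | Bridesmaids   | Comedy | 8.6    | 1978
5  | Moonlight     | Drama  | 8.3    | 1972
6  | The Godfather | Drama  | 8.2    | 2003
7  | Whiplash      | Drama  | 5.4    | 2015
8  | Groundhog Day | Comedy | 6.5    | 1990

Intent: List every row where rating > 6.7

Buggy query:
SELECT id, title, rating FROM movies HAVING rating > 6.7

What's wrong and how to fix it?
Bug: HAVING filters the output of aggregation, but this query has no GROUP BY and no aggregate functions, so SQLite rejects it (HAVING clause on a non-aggregate query); the condition here is per row

Fix: Replace HAVING with WHERE since the condition applies to individual rows

Corrected query:
SELECT id, title, rating FROM movies WHERE rating > 6.7

Result:
id | title         | rating
---+---------------+-------
3  | Whiplash      | 8     
4  | Bridesmaids   | 8.6   
5  | Moonlight     | 8.3   
6  | The Godfather | 8.2   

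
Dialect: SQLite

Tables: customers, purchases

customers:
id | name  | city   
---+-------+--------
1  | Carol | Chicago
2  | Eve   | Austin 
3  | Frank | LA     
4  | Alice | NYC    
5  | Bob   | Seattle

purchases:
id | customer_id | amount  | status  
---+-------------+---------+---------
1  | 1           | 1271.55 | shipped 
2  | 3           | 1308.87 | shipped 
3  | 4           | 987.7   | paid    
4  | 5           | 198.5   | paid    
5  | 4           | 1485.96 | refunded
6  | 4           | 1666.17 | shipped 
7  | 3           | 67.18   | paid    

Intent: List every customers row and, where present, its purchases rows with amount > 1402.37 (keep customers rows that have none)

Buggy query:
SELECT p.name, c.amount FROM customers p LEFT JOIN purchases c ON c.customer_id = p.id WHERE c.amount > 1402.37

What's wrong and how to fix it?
Bug: Filtering c.amount in WHERE discards the NULL rows produced by LEFT JOIN, turning it into an inner join

Fix: Put 'c.amount > 1402.37' in the JOIN's ON clause instead of WHERE

Corrected query:
SELECT p.name, c.amount FROM customers p LEFT JOIN purchases c ON c.customer_id = p.id AND c.amount > 1402.37

Result:
name  | amount 
------+--------
Carol | NULL   
Eve   | NULL   
Frank | NULL   
Alice | 1485.96
Alice | 1666.17
Bob   | NULL   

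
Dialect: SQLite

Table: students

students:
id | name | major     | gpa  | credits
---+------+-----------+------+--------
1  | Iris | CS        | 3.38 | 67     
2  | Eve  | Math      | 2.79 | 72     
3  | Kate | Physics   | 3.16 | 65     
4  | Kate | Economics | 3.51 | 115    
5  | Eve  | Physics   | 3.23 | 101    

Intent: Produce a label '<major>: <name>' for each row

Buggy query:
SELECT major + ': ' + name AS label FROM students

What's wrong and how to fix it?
Bug: '+' is numeric addition; on text columns SQLite converts them to 0 instead of concatenating

Fix: Use the || operator for string concatenation

Corrected query:
SELECT major || ': ' || name AS label FROM students

Result:
label          
---------------
CS: Iris       
Math: Eve      
Physics: Kate  
Economics: Kate
Physics: Eve   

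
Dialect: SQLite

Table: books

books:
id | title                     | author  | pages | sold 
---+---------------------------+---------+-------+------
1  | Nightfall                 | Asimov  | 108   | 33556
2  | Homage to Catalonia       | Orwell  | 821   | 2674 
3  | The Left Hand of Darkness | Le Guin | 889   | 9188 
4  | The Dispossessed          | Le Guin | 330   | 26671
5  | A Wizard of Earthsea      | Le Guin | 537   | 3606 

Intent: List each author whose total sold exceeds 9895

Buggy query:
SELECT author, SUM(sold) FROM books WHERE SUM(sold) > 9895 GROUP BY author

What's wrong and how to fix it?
Bug: Aggregate functions cannot appear in a WHERE clause

Fix: Move the aggregate condition to a HAVING clause

Corrected query:
SELECT author, SUM(sold) FROM books GROUP BY author HAVING SUM(sold) > 9895

Result:
author  | SUM(sold)
--------+----------
Asimov  | 33556    
Le Guin | 39465    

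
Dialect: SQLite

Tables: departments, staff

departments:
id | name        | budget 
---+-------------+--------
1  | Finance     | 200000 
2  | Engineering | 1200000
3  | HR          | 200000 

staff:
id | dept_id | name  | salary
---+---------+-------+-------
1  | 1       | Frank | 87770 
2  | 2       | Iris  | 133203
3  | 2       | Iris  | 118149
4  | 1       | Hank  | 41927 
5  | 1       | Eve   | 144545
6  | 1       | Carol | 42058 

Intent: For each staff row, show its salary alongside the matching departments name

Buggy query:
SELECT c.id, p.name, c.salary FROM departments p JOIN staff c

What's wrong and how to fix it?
Bug: JOIN with no ON clause produces a cartesian product; every staff row pairs with every departments row

Fix: Add ON c.dept_id = p.id to the JOIN

Corrected query:
SELECT c.id, p.name, c.salary FROM departments p JOIN staff c ON c.dept_id = p.id

Result:
id | name        | salary
---+-------------+-------
1  | Finance     | 87770 
2  | Engineering | 133203
3  | Engineering | 118149
4  | Finance     | 41927 
5  | Finance     | 144545
6  | Finance     | 42058 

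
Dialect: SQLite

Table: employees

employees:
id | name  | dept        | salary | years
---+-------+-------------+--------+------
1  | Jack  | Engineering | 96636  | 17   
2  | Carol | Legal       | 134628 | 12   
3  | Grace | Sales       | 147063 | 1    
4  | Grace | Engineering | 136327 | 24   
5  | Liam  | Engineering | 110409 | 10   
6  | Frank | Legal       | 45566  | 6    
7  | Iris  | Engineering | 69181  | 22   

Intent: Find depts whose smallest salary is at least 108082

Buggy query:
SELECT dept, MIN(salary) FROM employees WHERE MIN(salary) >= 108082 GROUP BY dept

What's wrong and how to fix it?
Bug: Aggregates like MIN are computed per group after WHERE runs

Fix: Replace WHERE with HAVING after the GROUP BY

Corrected query:
SELECT dept, MIN(salary) FROM employees GROUP BY dept HAVING MIN(salary) >= 108082

Result:
dept  | MIN(salary)
------+------------
Sales | 147063     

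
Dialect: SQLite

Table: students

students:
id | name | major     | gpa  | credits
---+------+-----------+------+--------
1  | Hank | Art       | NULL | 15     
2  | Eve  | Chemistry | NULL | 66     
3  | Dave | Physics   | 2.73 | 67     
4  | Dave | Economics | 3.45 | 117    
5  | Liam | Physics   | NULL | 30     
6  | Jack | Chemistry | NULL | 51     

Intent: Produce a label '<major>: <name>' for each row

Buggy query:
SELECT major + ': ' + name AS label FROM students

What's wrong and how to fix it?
Bug: SQLite uses || for string concatenation; + coerces text to numbers (yielding 0)

Fix: Use the || operator for string concatenation

Corrected query:
SELECT major || ': ' || name AS label FROM students

Result:
label          
---------------
Art: Hank      
Chemistry: Eve 
Physics: Dave  
Economics: Dave
Physics: Liam  
Chemistry: Jack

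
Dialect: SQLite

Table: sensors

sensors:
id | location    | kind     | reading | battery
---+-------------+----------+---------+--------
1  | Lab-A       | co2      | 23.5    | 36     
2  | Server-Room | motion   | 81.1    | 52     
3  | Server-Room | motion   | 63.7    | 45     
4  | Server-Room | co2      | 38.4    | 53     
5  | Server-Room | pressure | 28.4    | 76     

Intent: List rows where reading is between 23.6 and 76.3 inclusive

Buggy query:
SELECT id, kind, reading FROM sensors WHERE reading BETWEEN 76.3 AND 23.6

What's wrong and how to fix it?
Bug: The bounds are reversed; BETWEEN a AND b requires a <= b to match anything

Fix: Swap the bounds so the smaller value comes first

Corrected query:
SELECT id, kind, reading FROM sensors WHERE reading BETWEEN 23.6 AND 76.3

Result:
id | kind     | reading
---+----------+--------
3  | motion   | 63.7   
4  | co2      | 38.4   
5  | pressure | 28.4   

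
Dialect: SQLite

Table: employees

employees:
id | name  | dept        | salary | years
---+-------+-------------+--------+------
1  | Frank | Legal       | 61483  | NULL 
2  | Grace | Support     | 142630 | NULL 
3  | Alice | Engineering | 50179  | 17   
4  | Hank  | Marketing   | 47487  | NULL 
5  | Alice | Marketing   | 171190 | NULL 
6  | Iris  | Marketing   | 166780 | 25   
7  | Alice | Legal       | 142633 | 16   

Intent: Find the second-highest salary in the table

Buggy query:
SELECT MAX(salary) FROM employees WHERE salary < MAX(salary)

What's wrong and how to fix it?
Bug: The inner MAX is an aggregate inside WHERE, which is not allowed

Fix: Put the inner MAX in a scalar subquery

Corrected query:
SELECT MAX(salary) FROM employees WHERE salary < (SELECT MAX(salary) FROM employees)

Result:
MAX(salary)
-----------
166780     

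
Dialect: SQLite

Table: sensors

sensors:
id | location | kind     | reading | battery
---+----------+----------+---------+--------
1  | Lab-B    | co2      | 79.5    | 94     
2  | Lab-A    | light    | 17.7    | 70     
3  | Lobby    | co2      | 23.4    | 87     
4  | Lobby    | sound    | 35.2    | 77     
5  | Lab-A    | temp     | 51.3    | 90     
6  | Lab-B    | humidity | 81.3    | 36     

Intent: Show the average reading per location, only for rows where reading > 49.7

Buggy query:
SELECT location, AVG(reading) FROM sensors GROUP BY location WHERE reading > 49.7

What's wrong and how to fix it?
Bug: Row-level WHERE must come before GROUP BY in the clause order

Fix: Move the WHERE clause before GROUP BY

Corrected query:
SELECT location, AVG(reading) FROM sensors WHERE reading > 49.7 GROUP BY location

Result:
location | AVG(reading)
---------+-------------
Lab-A    | 51.3        
Lab-B    | 80.4        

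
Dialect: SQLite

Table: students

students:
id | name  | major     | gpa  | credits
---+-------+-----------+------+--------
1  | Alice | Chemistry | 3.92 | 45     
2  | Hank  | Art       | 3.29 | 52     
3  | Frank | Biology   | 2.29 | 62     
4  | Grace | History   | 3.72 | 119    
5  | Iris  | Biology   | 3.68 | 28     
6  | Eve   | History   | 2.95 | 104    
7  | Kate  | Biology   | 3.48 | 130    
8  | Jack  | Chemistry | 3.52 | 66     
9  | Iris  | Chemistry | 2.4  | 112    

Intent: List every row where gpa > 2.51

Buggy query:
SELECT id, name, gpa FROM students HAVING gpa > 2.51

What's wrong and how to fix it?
Bug: HAVING filters the output of aggregation, but this query has no GROUP BY and no aggregate functions, so SQLite rejects it (HAVING clause on a non-aggregate query); the condition here is per row

Fix: Use WHERE for row-level filtering

Corrected query:
SELECT id, name, gpa FROM students WHERE gpa > 2.51

Result:
id | name  | gpa 
---+-------+-----
1  | Alice | 3.92
2  | Hank  | 3.29
4  | Grace | 3.72
5  | Iris  | 3.68
6  | Eve   | 2.95
7  | Kate  | 3.48
8  | Jack  | 3.52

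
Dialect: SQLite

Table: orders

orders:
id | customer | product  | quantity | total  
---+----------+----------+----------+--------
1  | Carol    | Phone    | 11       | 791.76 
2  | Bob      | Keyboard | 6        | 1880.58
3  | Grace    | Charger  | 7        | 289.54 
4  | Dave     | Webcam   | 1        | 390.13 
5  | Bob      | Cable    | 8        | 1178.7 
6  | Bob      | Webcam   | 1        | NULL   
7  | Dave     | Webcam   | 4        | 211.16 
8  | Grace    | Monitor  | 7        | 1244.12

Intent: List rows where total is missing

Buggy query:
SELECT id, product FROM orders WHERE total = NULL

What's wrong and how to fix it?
Bug: Comparing to NULL with '=' never matches; NULL = NULL is unknown, not true

Fix: Use IS NULL to test for NULL

Corrected query:
SELECT id, product FROM orders WHERE total IS NULL

Result:
id | product
---+--------
6  | Webcam 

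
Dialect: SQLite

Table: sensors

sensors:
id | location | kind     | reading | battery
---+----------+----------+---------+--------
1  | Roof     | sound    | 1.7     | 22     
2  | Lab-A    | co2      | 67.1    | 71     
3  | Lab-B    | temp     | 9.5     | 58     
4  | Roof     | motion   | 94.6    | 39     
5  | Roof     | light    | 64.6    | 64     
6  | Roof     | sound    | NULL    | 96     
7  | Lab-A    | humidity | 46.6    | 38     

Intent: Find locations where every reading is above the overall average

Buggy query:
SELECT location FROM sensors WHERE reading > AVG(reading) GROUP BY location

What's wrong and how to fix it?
Bug: WHERE evaluates per row before aggregation, so AVG() is unavailable

Fix: Compute the overall average in a scalar subquery and compare each group's MIN against it in HAVING

Corrected query:
SELECT location FROM sensors GROUP BY location HAVING MIN(reading) > (SELECT AVG(reading) FROM sensors)

Result:
(no rows)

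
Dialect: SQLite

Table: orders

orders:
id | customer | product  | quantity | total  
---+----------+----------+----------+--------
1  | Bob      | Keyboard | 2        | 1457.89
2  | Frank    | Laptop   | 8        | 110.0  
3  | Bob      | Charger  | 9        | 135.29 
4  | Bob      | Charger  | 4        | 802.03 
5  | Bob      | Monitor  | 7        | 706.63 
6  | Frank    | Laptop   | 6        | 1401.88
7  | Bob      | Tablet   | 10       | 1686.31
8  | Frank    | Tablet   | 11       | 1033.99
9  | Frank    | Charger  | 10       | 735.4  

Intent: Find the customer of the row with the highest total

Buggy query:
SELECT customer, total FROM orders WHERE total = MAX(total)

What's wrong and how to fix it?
Bug: WHERE is evaluated per row; an aggregate over the whole table isn't defined there

Fix: Wrap MAX in a scalar subquery so WHERE compares against a single value

Corrected query:
SELECT customer, total FROM orders WHERE total = (SELECT MAX(total) FROM orders)

Result:
customer | total  
---------+--------
Bob      | 1686.31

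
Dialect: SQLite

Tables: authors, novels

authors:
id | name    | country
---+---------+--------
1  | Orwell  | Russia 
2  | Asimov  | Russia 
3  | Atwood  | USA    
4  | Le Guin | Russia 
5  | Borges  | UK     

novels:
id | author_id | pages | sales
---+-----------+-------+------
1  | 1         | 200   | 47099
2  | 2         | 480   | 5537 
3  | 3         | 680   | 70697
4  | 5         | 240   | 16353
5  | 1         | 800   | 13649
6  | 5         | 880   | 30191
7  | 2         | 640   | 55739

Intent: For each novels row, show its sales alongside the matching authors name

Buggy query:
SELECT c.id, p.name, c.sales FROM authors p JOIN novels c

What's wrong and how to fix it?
Bug: JOIN with no ON clause produces a cartesian product; every novels row pairs with every authors row

Fix: Specify the join condition linking the foreign key to the parent id

Corrected query:
SELECT c.id, p.name, c.sales FROM authors p JOIN novels c ON c.author_id = p.id

Result:
id | name   | sales
---+--------+------
1  | Orwell | 47099
2  | Asimov | 5537 
3  | Atwood | 70697
4  | Borges | 16353
5  | Orwell | 13649
6  | Borges | 30191
7  | Asimov | 55739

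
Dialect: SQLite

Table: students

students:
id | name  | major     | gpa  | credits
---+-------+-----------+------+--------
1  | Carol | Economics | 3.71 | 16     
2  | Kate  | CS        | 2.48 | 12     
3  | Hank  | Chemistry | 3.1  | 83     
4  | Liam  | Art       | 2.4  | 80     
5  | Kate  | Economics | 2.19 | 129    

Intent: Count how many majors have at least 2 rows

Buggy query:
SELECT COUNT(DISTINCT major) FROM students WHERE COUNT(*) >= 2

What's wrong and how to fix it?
Bug: COUNT(*) cannot appear in WHERE; the per-group count doesn't exist yet

Fix: Use a subquery that GROUPs and filters with HAVING, then count its rows

Corrected query:
SELECT COUNT(*) FROM (SELECT major FROM students GROUP BY major HAVING COUNT(*) >= 2)

Result:
COUNT(*)
--------
1       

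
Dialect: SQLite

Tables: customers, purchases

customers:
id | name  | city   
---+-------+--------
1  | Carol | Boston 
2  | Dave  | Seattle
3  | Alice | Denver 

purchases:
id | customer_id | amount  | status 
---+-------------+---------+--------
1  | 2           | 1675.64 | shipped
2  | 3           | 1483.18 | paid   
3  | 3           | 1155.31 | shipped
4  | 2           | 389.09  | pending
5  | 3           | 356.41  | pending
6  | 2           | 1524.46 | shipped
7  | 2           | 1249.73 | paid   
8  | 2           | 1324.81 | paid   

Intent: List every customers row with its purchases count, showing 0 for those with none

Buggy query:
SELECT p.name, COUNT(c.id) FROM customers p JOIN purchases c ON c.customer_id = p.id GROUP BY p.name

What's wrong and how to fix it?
Bug: An inner join excludes parents with zero children

Fix: Use LEFT JOIN so parents without children still appear (COUNT(c.id) gives 0)

Corrected query:
SELECT p.name, COUNT(c.id) FROM customers p LEFT JOIN purchases c ON c.customer_id = p.id GROUP BY p.name

Result:
name  | COUNT(c.id)
------+------------
Alice | 3          
Carol | 0          
Dave  | 5          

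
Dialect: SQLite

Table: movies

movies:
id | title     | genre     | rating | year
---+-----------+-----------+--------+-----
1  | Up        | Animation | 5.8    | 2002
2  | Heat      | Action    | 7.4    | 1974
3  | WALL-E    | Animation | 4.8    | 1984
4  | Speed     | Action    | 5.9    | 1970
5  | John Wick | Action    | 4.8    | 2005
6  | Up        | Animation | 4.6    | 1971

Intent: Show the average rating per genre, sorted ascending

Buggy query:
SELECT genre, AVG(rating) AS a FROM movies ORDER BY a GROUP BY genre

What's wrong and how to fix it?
Bug: ORDER BY appears before GROUP BY; SQL clause order requires GROUP BY first

Fix: Move ORDER BY to the end, after GROUP BY

Corrected query:
SELECT genre, AVG(rating) AS a FROM movies GROUP BY genre ORDER BY a

Result:
genre     | a       
----------+---------
Animation | 5.066667
Action    | 6.033333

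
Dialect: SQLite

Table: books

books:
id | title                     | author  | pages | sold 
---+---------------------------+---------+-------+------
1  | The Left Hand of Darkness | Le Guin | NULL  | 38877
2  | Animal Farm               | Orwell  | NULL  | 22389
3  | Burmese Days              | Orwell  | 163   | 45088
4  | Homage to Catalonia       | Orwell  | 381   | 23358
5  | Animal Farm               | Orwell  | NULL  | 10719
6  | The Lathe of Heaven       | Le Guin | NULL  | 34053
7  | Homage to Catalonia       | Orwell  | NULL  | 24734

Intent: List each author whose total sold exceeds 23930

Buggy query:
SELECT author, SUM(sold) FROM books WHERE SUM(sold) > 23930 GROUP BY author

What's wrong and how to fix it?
Bug: SUM(sold) is an aggregate, but WHERE filters rows before aggregation

Fix: Use HAVING (which filters groups after aggregation) instead of WHERE

Corrected query:
SELECT author, SUM(sold) FROM books GROUP BY author HAVING SUM(sold) > 23930

Result:
author  | SUM(sold)
--------+----------
Le Guin | 72930    
Orwell  | 126288   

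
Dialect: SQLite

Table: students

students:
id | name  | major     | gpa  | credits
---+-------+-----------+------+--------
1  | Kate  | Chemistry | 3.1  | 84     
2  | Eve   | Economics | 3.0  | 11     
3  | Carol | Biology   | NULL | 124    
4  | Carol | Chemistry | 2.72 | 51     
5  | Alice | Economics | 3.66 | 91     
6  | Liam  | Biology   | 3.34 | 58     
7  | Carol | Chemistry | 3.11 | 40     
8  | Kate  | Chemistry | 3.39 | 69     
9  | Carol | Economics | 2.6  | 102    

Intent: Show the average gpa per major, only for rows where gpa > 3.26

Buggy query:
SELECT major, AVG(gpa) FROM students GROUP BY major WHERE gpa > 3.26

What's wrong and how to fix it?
Bug: Row-level WHERE must come before GROUP BY in the clause order

Fix: Move the WHERE clause before GROUP BY

Corrected query:
SELECT major, AVG(gpa) FROM students WHERE gpa > 3.26 GROUP BY major

Result:
major     | AVG(gpa)
----------+---------
Biology   | 3.34    
Chemistry | 3.39    
Economics | 3.66    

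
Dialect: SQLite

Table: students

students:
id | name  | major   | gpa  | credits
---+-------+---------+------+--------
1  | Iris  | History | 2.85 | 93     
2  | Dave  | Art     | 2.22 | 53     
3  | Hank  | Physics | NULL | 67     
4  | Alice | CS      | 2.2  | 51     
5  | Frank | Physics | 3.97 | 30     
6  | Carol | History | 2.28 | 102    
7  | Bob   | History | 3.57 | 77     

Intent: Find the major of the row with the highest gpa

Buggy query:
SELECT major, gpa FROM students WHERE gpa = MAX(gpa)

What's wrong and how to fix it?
Bug: MAX(gpa) is an aggregate and cannot be used directly in WHERE

Fix: Wrap MAX in a scalar subquery so WHERE compares against a single value

Corrected query:
SELECT major, gpa FROM students WHERE gpa = (SELECT MAX(gpa) FROM students)

Result:
major   | gpa 
--------+-----
Physics | 3.97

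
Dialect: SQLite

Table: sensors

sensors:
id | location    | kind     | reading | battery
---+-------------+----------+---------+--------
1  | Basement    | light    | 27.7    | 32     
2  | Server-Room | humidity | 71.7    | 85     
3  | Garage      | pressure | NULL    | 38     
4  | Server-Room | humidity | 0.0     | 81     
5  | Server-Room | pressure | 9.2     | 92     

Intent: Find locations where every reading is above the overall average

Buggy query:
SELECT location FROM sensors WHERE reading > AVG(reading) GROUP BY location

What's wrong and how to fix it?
Bug: AVG() is an aggregate; it can't sit directly in WHERE

Fix: Use a subquery for AVG and a HAVING MIN(...) filter so the condition holds for every row in the group

Corrected query:
SELECT location FROM sensors GROUP BY location HAVING MIN(reading) > (SELECT AVG(reading) FROM sensors)

Result:
location
--------
Basement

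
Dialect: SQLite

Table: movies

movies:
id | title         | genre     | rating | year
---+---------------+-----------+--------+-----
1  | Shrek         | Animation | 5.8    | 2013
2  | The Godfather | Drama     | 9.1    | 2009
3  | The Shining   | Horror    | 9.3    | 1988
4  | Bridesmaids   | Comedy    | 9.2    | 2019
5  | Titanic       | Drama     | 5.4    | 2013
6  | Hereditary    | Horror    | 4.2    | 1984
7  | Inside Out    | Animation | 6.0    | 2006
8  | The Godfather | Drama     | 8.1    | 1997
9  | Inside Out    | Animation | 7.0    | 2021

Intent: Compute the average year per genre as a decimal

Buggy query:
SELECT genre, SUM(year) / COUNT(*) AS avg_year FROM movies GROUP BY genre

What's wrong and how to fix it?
Bug: Both operands are integers, so '/' performs integer division and truncates

Fix: Multiply by 1.0 (or CAST to REAL) to force floating-point division

Corrected query:
SELECT genre, SUM(year) * 1.0 / COUNT(*) AS avg_year FROM movies GROUP BY genre

Result:
genre     | avg_year   
----------+------------
Animation | 2013.333333
Comedy    | 2019       
Drama     | 2006.333333
Horror    | 1986       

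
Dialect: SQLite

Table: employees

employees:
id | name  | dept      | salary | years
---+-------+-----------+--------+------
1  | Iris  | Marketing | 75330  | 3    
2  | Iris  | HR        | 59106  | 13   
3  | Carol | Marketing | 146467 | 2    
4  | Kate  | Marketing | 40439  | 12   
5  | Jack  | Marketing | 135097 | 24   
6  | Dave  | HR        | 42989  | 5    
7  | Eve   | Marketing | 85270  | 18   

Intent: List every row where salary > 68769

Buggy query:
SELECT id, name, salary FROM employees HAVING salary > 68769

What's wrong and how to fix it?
Bug: This is a non-aggregate query (no GROUP BY, no aggregates), so in SQLite the HAVING clause is invalid here; a row-level condition belongs in WHERE

Fix: Use WHERE for row-level filtering

Corrected query:
SELECT id, name, salary FROM employees WHERE salary > 68769

Result:
id | name  | salary
---+-------+-------
1  | Iris  | 75330 
3  | Carol | 146467
5  | Jack  | 135097
7  | Eve   | 85270 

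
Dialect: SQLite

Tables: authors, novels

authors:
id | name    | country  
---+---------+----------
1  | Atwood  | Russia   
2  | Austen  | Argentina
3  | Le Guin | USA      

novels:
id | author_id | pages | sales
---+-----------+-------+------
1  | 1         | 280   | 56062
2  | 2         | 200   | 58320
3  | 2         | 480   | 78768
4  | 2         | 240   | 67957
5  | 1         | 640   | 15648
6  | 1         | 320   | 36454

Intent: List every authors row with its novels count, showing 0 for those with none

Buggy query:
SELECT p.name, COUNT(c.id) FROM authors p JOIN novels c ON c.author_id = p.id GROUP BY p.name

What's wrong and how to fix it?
Bug: INNER JOIN drops authors rows that have no matching novels rows

Fix: Use LEFT JOIN so parents without children still appear (COUNT(c.id) gives 0)

Corrected query:
SELECT p.name, COUNT(c.id) FROM authors p LEFT JOIN novels c ON c.author_id = p.id GROUP BY p.name

Result:
name    | COUNT(c.id)
--------+------------
Atwood  | 3          
Austen  | 3          
Le Guin | 0          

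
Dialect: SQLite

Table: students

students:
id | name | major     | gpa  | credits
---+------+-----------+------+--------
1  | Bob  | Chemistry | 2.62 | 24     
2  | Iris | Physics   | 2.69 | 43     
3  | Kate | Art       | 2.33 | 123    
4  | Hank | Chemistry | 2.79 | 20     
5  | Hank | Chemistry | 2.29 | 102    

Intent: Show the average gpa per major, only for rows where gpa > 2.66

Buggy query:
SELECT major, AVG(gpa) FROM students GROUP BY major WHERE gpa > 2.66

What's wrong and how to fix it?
Bug: WHERE cannot follow GROUP BY

Fix: Place WHERE between FROM and GROUP BY

Corrected query:
SELECT major, AVG(gpa) FROM students WHERE gpa > 2.66 GROUP BY major

Result:
major     | AVG(gpa)
----------+---------
Chemistry | 2.79    
Physics   | 2.69    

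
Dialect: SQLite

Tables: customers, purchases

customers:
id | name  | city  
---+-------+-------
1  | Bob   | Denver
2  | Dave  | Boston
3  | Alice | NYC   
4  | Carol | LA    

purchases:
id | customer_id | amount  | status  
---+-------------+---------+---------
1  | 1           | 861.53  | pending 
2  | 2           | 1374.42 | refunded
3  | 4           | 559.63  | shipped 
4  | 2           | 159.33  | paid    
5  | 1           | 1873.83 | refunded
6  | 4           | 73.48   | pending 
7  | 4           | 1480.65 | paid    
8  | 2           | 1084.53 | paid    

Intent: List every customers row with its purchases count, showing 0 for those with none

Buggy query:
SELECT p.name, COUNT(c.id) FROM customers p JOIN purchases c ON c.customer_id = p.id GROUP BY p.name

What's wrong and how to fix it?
Bug: An inner join excludes parents with zero children

Fix: Use LEFT JOIN so parents without children still appear (COUNT(c.id) gives 0)

Corrected query:
SELECT p.name, COUNT(c.id) FROM customers p LEFT JOIN purchases c ON c.customer_id = p.id GROUP BY p.name

Result:
name  | COUNT(c.id)
------+------------
Alice | 0          
Bob   | 2          
Carol | 3          
Dave  | 3          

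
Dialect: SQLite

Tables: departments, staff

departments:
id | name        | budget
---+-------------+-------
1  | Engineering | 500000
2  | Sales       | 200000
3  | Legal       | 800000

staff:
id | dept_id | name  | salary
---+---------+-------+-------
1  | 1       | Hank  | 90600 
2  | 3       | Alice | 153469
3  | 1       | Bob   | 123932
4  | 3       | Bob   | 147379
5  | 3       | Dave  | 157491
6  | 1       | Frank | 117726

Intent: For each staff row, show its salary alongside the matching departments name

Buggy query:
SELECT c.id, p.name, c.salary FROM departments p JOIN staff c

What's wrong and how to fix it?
Bug: Missing join condition: each staff row is matched to all departments rows instead of just its own

Fix: Specify the join condition linking the foreign key to the parent id

Corrected query:
SELECT c.id, p.name, c.salary FROM departments p JOIN staff c ON c.dept_id = p.id

Result:
id | name        | salary
---+-------------+-------
1  | Engineering | 90600 
2  | Legal       | 153469
3  | Engineering | 123932
4  | Legal       | 147379
5  | Legal       | 157491
6  | Engineering | 117726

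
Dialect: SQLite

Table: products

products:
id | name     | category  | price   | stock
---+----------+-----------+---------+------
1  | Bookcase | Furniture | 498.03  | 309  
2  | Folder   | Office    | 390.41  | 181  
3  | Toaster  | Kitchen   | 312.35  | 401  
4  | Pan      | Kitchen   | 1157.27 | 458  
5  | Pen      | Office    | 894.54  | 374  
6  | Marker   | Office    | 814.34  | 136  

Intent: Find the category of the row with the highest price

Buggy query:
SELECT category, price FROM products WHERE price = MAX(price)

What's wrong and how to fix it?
Bug: WHERE is evaluated per row; an aggregate over the whole table isn't defined there

Fix: Use a subquery: WHERE price = (SELECT MAX(price) FROM products)

Corrected query:
SELECT category, price FROM products WHERE price = (SELECT MAX(price) FROM products)

Result:
category | price  
---------+--------
Kitchen  | 1157.27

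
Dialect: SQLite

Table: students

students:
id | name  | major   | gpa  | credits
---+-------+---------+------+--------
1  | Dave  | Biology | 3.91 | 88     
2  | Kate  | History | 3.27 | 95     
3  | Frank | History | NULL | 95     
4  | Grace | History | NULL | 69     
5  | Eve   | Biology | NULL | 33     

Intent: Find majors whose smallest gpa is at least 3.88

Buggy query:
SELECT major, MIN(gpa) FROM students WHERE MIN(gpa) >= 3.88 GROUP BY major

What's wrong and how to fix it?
Bug: Aggregates like MIN are computed per group after WHERE runs

Fix: Replace WHERE with HAVING after the GROUP BY

Corrected query:
SELECT major, MIN(gpa) FROM students GROUP BY major HAVING MIN(gpa) >= 3.88

Result:
major   | MIN(gpa)
--------+---------
Biology | 3.91    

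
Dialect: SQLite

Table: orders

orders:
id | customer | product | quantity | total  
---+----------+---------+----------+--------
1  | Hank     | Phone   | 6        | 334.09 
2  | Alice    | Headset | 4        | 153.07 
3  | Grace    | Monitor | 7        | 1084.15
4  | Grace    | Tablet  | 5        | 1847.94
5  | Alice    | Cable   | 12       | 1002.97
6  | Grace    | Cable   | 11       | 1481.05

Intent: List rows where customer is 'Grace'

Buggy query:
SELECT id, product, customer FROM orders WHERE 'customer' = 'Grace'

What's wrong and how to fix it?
Bug: 'customer' in single quotes is a string literal, not the column; the comparison is literal-vs-literal and never true

Fix: Reference the column as customer without single quotes

Corrected query:
SELECT id, product, customer FROM orders WHERE customer = 'Grace'

Result:
id | product | customer
---+---------+---------
3  | Monitor | Grace   
4  | Tablet  | Grace   
6  | Cable   | Grace   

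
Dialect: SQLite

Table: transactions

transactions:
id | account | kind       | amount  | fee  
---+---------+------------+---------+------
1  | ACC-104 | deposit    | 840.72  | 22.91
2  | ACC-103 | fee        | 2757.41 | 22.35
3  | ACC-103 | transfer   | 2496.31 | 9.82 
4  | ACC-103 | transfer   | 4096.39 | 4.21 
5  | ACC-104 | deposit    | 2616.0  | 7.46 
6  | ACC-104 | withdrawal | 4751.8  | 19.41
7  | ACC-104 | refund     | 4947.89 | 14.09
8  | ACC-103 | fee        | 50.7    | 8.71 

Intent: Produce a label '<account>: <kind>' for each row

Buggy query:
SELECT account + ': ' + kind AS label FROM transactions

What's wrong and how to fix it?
Bug: SQLite uses || for string concatenation; + coerces text to numbers (yielding 0)

Fix: Replace + with || to concatenate text

Corrected query:
SELECT account || ': ' || kind AS label FROM transactions

Result:
label              
-------------------
ACC-104: deposit   
ACC-103: fee       
ACC-103: transfer  
ACC-103: transfer  
ACC-104: deposit   
ACC-104: withdrawal
ACC-104: refund    
ACC-103: fee       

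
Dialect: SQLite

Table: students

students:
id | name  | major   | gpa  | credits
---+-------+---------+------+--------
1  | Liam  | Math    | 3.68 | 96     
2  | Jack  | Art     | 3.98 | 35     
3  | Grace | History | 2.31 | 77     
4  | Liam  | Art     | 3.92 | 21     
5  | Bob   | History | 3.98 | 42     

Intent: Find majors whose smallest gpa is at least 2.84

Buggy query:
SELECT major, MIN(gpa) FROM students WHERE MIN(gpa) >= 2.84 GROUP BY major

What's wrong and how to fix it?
Bug: MIN() in WHERE is a misuse of aggregate

Fix: Replace WHERE with HAVING after the GROUP BY

Corrected query:
SELECT major, MIN(gpa) FROM students GROUP BY major HAVING MIN(gpa) >= 2.84

Result:
major | MIN(gpa)
------+---------
Art   | 3.92    
Math  | 3.68    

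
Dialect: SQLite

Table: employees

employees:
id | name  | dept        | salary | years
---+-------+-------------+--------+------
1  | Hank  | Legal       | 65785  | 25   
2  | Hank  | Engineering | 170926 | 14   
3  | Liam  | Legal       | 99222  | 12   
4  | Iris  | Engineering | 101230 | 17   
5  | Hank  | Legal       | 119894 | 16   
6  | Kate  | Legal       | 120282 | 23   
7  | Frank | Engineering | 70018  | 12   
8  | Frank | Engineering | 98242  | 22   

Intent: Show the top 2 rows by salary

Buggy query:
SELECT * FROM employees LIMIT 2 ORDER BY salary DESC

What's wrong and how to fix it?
Bug: ORDER BY cannot follow LIMIT; LIMIT is the final clause

Fix: Sort with ORDER BY, then apply LIMIT

Corrected query:
SELECT * FROM employees ORDER BY salary DESC LIMIT 2

Result:
id | name | dept        | salary | years
---+------+-------------+--------+------
2  | Hank | Engineering | 170926 | 14   
6  | Kate | Legal       | 120282 | 23   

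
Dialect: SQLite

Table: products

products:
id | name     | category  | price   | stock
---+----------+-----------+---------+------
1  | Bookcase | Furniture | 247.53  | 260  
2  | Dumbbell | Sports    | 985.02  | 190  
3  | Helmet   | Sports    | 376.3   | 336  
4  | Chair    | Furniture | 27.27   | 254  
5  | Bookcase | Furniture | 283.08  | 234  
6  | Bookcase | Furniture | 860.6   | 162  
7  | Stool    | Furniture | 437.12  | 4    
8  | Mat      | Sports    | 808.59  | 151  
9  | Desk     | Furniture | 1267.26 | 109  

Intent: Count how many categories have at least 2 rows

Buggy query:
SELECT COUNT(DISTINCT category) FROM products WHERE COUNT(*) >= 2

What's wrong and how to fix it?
Bug: COUNT(*) cannot appear in WHERE; the per-group count doesn't exist yet

Fix: Group first with HAVING COUNT(*) >= 2, then COUNT the resulting groups

Corrected query:
SELECT COUNT(*) FROM (SELECT category FROM products GROUP BY category HAVING COUNT(*) >= 2)

Result:
COUNT(*)
--------
2       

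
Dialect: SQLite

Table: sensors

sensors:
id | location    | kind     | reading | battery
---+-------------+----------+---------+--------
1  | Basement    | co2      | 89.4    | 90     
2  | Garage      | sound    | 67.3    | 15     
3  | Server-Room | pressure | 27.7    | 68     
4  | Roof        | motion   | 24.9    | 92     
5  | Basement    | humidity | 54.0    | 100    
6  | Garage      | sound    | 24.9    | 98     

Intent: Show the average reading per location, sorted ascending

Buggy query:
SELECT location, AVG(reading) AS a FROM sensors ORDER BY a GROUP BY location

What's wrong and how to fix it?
Bug: ORDER BY appears before GROUP BY; SQL clause order requires GROUP BY first

Fix: Reorder: SELECT … FROM … GROUP BY … ORDER BY …

Corrected query:
SELECT location, AVG(reading) AS a FROM sensors GROUP BY location ORDER BY a

Result:
location    | a   
------------+-----
Roof        | 24.9
Server-Room | 27.7
Garage      | 46.1
Basement    | 71.7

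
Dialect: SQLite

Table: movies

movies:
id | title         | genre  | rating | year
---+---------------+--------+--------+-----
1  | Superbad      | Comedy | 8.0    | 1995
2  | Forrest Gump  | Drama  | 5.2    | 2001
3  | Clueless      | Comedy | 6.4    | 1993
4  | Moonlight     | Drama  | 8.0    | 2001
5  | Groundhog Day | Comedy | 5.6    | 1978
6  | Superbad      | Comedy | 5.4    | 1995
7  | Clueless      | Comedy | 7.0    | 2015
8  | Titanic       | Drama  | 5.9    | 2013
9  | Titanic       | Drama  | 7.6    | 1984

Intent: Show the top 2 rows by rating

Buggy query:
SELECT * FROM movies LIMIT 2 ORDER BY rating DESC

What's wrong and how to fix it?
Bug: ORDER BY cannot follow LIMIT; LIMIT is the final clause

Fix: Sort with ORDER BY, then apply LIMIT

Corrected query:
SELECT * FROM movies ORDER BY rating DESC LIMIT 2

Result:
id | title     | genre  | rating | year
---+-----------+--------+--------+-----
1  | Superbad  | Comedy | 8      | 1995
4  | Moonlight | Drama  | 8      | 2001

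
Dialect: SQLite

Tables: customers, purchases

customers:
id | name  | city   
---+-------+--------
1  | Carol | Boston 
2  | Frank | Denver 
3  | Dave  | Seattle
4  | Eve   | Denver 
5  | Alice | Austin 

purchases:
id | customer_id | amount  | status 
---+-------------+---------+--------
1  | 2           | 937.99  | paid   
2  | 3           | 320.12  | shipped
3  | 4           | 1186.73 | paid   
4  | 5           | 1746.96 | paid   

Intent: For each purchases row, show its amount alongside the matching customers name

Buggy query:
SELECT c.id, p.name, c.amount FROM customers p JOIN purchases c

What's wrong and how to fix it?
Bug: JOIN with no ON clause produces a cartesian product; every purchases row pairs with every customers row

Fix: Add ON c.customer_id = p.id to the JOIN

Corrected query:
SELECT c.id, p.name, c.amount FROM customers p JOIN purchases c ON c.customer_id = p.id

Result:
id | name  | amount 
---+-------+--------
1  | Frank | 937.99 
2  | Dave  | 320.12 
3  | Eve   | 1186.73
4  | Alice | 1746.96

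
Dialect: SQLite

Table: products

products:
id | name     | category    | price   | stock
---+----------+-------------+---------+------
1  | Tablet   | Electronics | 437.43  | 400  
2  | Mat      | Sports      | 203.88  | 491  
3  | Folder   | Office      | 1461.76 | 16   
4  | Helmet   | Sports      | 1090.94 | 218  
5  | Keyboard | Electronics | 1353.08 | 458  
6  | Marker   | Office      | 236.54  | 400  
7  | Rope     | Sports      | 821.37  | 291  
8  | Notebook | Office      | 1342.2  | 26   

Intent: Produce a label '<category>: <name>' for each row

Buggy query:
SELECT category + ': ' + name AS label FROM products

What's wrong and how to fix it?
Bug: SQLite uses || for string concatenation; + coerces text to numbers (yielding 0)

Fix: Use the || operator for string concatenation

Corrected query:
SELECT category || ': ' || name AS label FROM products

Result:
label                
---------------------
Electronics: Tablet  
Sports: Mat          
Office: Folder       
Sports: Helmet       
Electronics: Keyboard
Office: Marker       
Sports: Rope         
Office: Notebook     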